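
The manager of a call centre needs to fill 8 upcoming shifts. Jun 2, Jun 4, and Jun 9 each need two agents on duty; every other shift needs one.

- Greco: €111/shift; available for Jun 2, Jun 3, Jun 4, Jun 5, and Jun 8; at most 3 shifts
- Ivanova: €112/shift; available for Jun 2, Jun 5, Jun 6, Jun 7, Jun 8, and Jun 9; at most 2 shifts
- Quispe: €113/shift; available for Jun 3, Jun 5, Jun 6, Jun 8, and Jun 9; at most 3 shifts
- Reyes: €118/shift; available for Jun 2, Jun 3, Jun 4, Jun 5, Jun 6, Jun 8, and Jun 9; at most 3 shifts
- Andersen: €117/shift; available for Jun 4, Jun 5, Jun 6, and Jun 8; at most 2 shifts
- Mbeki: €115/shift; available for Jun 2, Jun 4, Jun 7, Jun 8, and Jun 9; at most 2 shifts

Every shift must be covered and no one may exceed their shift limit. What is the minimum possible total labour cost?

Picking the cheapest available agent for each shift independently would cost €1231, but that ignores the shift limits.
An optimal schedule: Jun 2→Greco+Mbeki, Jun 3→Greco, Jun 4→Greco+Andersen, Jun 5→Quispe, Jun 6→Ivanova, Jun 7→Ivanova, Jun 8→Quispe, Jun 9→Quispe+Mbeki.
Total: 111 + 115 + 111 + 111 + 117 + 113 + 112 + 112 + 113 + 113 + 115 = €1243.

€1243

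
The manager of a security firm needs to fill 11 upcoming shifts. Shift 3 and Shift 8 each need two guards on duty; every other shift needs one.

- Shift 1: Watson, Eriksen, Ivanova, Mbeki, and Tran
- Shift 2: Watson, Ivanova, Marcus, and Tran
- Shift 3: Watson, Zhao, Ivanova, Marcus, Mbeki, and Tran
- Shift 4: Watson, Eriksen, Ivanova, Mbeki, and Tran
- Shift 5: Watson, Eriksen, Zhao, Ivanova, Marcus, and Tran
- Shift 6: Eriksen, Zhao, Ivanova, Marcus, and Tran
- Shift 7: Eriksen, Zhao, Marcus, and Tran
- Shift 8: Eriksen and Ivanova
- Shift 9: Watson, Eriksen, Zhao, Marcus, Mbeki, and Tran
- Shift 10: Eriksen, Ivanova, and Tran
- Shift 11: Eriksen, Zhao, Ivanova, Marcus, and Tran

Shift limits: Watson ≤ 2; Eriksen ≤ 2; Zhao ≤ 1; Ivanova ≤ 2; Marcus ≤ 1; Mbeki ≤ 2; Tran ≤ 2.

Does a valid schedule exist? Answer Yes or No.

No

Total capacity is 2+2+1+2+1+2+2 = 12 but 13 worker-slots are needed — infeasible.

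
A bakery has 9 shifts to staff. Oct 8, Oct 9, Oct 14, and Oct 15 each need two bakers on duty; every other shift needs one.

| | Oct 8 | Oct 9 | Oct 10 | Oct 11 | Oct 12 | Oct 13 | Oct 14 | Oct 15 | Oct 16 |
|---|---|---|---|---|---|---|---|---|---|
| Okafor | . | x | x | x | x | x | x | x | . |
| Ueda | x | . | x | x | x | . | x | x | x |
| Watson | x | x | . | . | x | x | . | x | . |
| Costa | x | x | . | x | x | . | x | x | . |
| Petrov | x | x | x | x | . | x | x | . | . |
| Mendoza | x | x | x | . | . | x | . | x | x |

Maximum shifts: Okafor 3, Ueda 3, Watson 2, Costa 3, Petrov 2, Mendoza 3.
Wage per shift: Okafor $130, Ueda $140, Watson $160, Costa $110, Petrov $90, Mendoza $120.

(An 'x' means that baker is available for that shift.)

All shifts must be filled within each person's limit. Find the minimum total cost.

$1540

Picking the cheapest available baker for each shift independently would cost $1330, but that ignores the shift limits.
An optimal schedule: Oct 8→Costa+Ueda, Oct 9→Mendoza+Okafor, Oct 10→Petrov, Oct 11→Petrov, Oct 12→Costa, Oct 13→Mendoza, Oct 14→Costa+Okafor, Oct 15→Okafor+Ueda, Oct 16→Mendoza.
Total: 110 + 140 + 120 + 130 + 90 + 90 + 110 + 120 + 110 + 130 + 130 + 140 + 120 = $1540.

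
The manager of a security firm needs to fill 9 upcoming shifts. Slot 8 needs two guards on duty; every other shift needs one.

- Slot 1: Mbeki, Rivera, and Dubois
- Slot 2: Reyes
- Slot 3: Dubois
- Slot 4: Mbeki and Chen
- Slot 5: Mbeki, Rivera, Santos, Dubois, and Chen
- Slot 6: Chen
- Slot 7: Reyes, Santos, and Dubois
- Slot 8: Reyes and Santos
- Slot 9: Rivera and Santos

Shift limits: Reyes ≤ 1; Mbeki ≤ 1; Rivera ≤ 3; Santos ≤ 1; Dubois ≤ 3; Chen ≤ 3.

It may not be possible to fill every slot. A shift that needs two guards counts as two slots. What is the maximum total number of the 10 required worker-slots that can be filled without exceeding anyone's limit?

Total capacity across all guards is 1+1+3+1+3+3 = 12, and 10 slots are needed, so at most 10 can be filled.
Shifts {Slot 2, Slot 8} need 3 slots but only Reyes and Santos are available for them, supplying at most 2 — so at least 1 slot must go unfilled.
An assignment achieving 9: Slot 1→Rivera, Slot 2→Reyes, Slot 3→Dubois, Slot 4→Mbeki, Slot 5→Rivera, Slot 6→Chen, Slot 7→Dubois, Slot 8→Santos, Slot 9→Rivera.
Loads: Reyes 1/1, Mbeki 1/1, Rivera 3/3, Santos 1/1, Dubois 2/3, Chen 1/3.

9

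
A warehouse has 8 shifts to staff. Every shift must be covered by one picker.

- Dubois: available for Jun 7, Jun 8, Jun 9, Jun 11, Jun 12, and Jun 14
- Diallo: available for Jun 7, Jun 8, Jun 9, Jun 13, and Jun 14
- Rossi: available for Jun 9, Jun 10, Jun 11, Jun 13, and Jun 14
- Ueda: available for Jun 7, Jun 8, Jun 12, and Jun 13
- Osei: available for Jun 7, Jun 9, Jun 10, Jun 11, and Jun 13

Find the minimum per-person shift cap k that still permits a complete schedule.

2

With 5 pickers and 8 worker-slots to fill, someone must work at least ⌈8/5⌉ = 2 shifts, so k ≥ 2.
k = 2 works: Jun 7→Diallo, Jun 8→Dubois, Jun 9→Osei, Jun 10→Rossi, Jun 11→Rossi, Jun 12→Dubois, Jun 13→Ueda, Jun 14→Diallo.
Loads: Dubois 2, Diallo 2, Rossi 2, Ueda 1, Osei 1 — all ≤ 2.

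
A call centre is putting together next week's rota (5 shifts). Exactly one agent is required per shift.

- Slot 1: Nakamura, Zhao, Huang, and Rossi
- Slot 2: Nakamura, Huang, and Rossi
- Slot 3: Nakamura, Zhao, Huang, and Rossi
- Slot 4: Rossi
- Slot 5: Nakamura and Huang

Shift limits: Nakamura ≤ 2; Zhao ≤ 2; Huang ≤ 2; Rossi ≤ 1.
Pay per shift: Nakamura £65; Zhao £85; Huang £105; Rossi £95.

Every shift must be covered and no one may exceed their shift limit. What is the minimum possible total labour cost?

Slot 4 can only be covered by Rossi, so that assignment is forced.
Picking the cheapest available agent for each shift independently would cost £355, but that ignores the shift limits.
An optimal schedule: Slot 1→Zhao, Slot 2→Nakamura, Slot 3→Zhao, Slot 4→Rossi, Slot 5→Nakamura.
Total: 85 + 65 + 85 + 95 + 65 = £395.

£395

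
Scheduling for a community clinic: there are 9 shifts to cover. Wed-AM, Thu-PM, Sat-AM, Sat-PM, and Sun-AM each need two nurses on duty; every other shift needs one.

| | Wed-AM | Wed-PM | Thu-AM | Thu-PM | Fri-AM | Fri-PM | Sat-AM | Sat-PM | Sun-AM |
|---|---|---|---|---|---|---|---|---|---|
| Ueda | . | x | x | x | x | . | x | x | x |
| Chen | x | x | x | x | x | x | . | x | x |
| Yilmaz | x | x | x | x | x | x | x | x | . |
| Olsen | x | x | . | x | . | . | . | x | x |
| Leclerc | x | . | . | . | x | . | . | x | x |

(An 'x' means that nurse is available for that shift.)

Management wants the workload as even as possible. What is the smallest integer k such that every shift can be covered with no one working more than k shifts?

3

With 5 nurses and 14 worker-slots to fill, someone must work at least ⌈14/5⌉ = 3 shifts, so k ≥ 3.
k = 3 works: Wed-AM→Chen+Yilmaz, Wed-PM→Ueda, Thu-AM→Ueda, Thu-PM→Yilmaz+Olsen, Fri-AM→Chen, Fri-PM→Chen, Sat-AM→Ueda+Yilmaz, Sat-PM→Olsen+Leclerc, Sun-AM→Olsen+Leclerc.
Loads: Ueda 3, Chen 3, Yilmaz 3, Olsen 3, Leclerc 2 — all ≤ 3.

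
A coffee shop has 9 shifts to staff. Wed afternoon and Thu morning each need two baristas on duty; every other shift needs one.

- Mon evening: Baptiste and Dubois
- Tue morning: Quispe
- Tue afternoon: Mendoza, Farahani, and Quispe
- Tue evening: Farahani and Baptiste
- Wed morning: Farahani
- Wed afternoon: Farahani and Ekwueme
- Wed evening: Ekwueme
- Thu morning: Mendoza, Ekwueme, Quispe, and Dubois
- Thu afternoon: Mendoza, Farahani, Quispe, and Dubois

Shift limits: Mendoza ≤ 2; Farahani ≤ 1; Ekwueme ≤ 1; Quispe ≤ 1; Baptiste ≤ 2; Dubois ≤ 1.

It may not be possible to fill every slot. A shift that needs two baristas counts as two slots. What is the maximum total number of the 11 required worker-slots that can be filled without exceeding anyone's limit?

Total capacity across all baristas is 2+1+1+1+2+1 = 8, and 11 slots are needed, so at most 8 can be filled.
An assignment achieving 8: Mon evening→Baptiste, Tue morning→Quispe, Tue afternoon→Mendoza, Tue evening→Baptiste, Wed morning→Farahani, Wed evening→Ekwueme, Thu morning→Mendoza+Dubois.
Loads: Mendoza 2/2, Farahani 1/1, Ekwueme 1/1, Quispe 1/1, Baptiste 2/2, Dubois 1/1.

8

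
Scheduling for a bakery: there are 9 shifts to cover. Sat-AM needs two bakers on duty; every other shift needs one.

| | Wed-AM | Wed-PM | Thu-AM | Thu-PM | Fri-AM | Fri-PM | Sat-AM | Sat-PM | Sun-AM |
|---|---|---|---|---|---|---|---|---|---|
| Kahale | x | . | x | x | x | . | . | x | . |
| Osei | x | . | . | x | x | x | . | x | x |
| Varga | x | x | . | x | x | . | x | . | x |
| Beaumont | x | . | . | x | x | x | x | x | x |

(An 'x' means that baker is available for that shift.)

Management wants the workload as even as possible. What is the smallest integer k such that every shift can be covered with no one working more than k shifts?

With 4 bakers and 10 worker-slots to fill, someone must work at least ⌈10/4⌉ = 3 shifts, so k ≥ 3.
k = 3 works: Wed-AM→Kahale, Wed-PM→Varga, Thu-AM→Kahale, Thu-PM→Osei, Fri-AM→Varga, Fri-PM→Osei, Sat-AM→Varga+Beaumont, Sat-PM→Kahale, Sun-AM→Osei.
Loads: Kahale 3, Osei 3, Varga 3, Beaumont 1 — all ≤ 3.

3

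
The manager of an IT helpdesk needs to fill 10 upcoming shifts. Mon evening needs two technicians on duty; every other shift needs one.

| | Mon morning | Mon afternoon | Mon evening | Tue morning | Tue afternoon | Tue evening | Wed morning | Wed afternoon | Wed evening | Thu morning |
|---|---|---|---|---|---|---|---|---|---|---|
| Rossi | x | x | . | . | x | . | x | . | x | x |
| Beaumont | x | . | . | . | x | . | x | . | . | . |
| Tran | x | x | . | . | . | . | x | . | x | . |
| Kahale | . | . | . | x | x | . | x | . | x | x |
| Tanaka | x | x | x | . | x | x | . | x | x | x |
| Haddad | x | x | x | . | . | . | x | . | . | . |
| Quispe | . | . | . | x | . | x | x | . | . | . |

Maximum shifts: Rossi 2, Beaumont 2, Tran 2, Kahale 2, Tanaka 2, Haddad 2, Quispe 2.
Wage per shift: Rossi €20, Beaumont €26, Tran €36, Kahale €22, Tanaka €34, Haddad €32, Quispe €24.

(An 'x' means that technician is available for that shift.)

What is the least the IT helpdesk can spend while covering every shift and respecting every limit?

Mon evening can only be covered by Tanaka and Haddad, so that assignment is forced.
Wed afternoon can only be covered by Tanaka, so that assignment is forced.
Picking the cheapest available technician for each shift independently would cost €266, but that ignores the shift limits.
An optimal schedule: Mon morning→Beaumont, Mon afternoon→Rossi, Mon evening→Haddad+Tanaka, Tue morning→Kahale, Tue afternoon→Beaumont, Tue evening→Quispe, Wed morning→Quispe, Wed afternoon→Tanaka, Wed evening→Kahale, Thu morning→Rossi.
Total: 26 + 20 + 32 + 34 + 22 + 26 + 24 + 24 + 34 + 22 + 20 = €284.

€284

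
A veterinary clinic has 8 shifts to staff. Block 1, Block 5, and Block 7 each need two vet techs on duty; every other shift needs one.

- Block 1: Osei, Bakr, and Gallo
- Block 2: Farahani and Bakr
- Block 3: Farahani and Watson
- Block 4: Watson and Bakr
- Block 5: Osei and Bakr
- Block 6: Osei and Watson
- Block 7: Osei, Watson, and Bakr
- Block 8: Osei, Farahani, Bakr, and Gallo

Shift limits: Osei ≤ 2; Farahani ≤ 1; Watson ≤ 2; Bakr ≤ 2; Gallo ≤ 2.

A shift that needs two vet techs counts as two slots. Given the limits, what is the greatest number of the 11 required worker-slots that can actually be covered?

9

Total capacity across all vet techs is 2+1+2+2+2 = 9, and 11 slots are needed, so at most 9 can be filled.
An assignment achieving 9: Block 1→Bakr+Gallo, Block 2→Farahani, Block 3→Watson, Block 4→Watson, Block 5→Osei+Bakr, Block 6→Osei, Block 8→Gallo.
Loads: Osei 2/2, Farahani 1/1, Watson 2/2, Bakr 2/2, Gallo 2/2.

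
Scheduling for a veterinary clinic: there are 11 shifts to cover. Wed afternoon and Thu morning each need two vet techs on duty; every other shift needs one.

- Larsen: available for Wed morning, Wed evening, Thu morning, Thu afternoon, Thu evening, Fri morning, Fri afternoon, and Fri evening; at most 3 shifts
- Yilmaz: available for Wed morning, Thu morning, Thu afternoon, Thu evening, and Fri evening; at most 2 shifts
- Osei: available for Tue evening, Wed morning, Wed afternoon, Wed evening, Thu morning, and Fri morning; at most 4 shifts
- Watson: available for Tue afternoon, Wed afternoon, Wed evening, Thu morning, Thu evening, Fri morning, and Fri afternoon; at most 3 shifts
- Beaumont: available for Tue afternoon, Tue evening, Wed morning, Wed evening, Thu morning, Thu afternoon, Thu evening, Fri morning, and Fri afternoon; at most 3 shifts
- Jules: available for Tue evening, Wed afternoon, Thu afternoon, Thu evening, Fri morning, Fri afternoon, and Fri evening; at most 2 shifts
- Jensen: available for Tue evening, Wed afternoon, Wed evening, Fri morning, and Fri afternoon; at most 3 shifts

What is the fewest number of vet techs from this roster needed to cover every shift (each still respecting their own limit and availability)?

13 slots to fill and no one can take more than 4, so at least ⌈13/4⌉ = 4 vet techs are needed.
Larsen, Osei, Watson, and Beaumont alone can cover everything: Tue afternoon→Watson, Tue evening→Osei, Wed morning→Larsen, Wed afternoon→Osei+Watson, Wed evening→Osei, Thu morning→Osei+Beaumont, Thu afternoon→Larsen, Thu evening→Watson, Fri morning→Beaumont, Fri afternoon→Beaumont, Fri evening→Larsen.

4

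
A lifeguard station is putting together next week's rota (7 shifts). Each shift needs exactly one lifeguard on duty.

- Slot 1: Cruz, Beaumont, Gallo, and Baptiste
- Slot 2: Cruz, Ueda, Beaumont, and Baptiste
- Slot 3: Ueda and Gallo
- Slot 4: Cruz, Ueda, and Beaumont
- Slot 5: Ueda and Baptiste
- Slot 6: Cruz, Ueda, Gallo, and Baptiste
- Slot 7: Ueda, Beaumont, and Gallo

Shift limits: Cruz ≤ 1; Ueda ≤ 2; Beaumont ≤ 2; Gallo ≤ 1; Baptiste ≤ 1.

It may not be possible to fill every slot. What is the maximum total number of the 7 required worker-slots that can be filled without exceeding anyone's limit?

Total capacity across all lifeguards is 1+2+2+1+1 = 7, and 7 slots are needed, so at most 7 can be filled.
An assignment achieving 7: Slot 1→Beaumont, Slot 2→Baptiste, Slot 3→Ueda, Slot 4→Cruz, Slot 5→Ueda, Slot 6→Gallo, Slot 7→Beaumont.
Loads: Cruz 1/1, Ueda 2/2, Beaumont 2/2, Gallo 1/1, Baptiste 1/1.

7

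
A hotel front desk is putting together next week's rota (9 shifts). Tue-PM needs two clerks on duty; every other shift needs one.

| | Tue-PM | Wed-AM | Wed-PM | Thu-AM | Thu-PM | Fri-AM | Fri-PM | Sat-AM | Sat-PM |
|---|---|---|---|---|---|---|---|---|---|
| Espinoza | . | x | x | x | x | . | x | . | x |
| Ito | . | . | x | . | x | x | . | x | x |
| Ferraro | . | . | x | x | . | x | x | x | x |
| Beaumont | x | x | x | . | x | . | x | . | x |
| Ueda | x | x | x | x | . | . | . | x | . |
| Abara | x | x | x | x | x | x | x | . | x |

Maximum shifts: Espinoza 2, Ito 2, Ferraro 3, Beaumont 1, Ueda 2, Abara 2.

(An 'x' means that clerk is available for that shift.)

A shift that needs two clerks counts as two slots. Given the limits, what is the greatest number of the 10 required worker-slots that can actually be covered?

Total capacity across all clerks is 2+2+3+1+2+2 = 12, and 10 slots are needed, so at most 10 can be filled.
An assignment achieving 10: Tue-PM→Beaumont+Ueda, Wed-AM→Espinoza, Wed-PM→Ferraro, Thu-AM→Espinoza, Thu-PM→Abara, Fri-AM→Ito, Fri-PM→Ferraro, Sat-AM→Ito, Sat-PM→Ferraro.
Loads: Espinoza 2/2, Ito 2/2, Ferraro 3/3, Beaumont 1/1, Ueda 1/2, Abara 1/2.

10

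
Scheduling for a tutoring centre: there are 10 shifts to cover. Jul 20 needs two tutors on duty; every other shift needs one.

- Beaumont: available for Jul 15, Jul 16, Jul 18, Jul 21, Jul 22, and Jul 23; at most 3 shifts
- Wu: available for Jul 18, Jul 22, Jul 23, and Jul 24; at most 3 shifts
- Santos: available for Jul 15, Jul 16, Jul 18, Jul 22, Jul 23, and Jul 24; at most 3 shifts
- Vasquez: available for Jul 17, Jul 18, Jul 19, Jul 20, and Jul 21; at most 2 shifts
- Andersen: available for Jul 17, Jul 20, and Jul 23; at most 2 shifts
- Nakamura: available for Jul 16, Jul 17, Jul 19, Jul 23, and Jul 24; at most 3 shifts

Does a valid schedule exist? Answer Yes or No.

Yes

Jul 20 can only be covered by Vasquez and Andersen, so that assignment is forced.
One valid schedule: Jul 15→Beaumont, Jul 16→Beaumont, Jul 17→Andersen, Jul 18→Wu, Jul 19→Vasquez, Jul 20→Vasquez+Andersen, Jul 21→Beaumont, Jul 22→Wu, Jul 23→Santos, Jul 24→Wu.
Loads: Beaumont 3/3, Wu 3/3, Santos 1/3, Vasquez 2/2, Andersen 2/2, Nakamura 0/3 — all within limits.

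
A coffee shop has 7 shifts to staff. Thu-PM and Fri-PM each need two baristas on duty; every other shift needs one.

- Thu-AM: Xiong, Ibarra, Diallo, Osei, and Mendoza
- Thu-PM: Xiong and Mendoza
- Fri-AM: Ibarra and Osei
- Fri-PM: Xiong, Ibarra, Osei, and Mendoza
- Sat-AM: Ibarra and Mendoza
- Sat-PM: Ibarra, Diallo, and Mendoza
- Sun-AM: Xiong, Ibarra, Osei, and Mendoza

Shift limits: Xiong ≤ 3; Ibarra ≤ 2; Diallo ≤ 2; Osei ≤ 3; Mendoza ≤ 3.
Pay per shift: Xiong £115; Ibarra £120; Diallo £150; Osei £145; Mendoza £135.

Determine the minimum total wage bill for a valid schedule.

£1135

Thu-PM can only be covered by Xiong and Mendoza, so that assignment is forced.
Picking the cheapest available barista for each shift independently would cost £1075, but that ignores the shift limits.
An optimal schedule: Thu-AM→Xiong, Thu-PM→Xiong+Mendoza, Fri-AM→Ibarra, Fri-PM→Mendoza+Osei, Sat-AM→Ibarra, Sat-PM→Mendoza, Sun-AM→Xiong.
Total: 115 + 115 + 135 + 120 + 135 + 145 + 120 + 135 + 115 = £1135.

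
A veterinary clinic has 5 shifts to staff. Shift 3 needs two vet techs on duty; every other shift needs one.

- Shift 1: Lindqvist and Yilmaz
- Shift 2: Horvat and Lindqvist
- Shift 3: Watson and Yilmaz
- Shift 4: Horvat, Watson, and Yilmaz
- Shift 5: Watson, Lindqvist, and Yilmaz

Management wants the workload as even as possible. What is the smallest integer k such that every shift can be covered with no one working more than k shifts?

2

With 4 vet techs and 6 worker-slots to fill, someone must work at least ⌈6/4⌉ = 2 shifts, so k ≥ 2.
k = 2 works: Shift 1→Lindqvist, Shift 2→Horvat, Shift 3→Watson+Yilmaz, Shift 4→Horvat, Shift 5→Watson.
Loads: Horvat 2, Watson 2, Lindqvist 1, Yilmaz 1 — all ≤ 2.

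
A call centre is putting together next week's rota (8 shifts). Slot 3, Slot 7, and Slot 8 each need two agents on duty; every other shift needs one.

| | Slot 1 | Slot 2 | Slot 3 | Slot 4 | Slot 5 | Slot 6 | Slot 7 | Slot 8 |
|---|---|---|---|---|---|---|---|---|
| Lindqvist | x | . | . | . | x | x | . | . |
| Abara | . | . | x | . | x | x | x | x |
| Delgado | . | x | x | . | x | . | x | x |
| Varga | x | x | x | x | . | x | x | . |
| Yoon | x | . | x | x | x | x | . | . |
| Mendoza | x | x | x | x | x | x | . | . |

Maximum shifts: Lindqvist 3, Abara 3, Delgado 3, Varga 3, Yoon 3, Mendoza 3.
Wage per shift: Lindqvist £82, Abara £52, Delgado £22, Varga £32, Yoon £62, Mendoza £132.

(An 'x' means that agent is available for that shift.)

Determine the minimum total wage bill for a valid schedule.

£442

Slot 8 can only be covered by Abara and Delgado, so that assignment is forced.
Picking the cheapest available agent for each shift independently would cost £322, but that ignores the shift limits.
An optimal schedule: Slot 1→Varga, Slot 2→Delgado, Slot 3→Abara+Yoon, Slot 4→Varga, Slot 5→Abara, Slot 6→Yoon, Slot 7→Delgado+Varga, Slot 8→Delgado+Abara.
Total: 32 + 22 + 52 + 62 + 32 + 52 + 62 + 22 + 32 + 22 + 52 = £442.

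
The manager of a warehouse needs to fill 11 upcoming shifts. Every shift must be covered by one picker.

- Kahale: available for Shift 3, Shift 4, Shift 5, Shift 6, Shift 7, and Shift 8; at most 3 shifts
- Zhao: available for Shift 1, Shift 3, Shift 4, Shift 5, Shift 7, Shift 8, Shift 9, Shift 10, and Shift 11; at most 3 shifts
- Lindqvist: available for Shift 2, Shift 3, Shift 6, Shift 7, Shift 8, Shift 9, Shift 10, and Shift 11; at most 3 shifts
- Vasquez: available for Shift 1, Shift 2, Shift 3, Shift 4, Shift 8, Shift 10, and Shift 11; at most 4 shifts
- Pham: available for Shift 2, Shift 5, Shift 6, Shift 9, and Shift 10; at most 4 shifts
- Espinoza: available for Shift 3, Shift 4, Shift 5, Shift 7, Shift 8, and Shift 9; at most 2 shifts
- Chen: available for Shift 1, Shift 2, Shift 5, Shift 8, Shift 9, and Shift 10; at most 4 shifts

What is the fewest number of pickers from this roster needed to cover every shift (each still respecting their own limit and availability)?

11 slots to fill and no one can take more than 4, so at least ⌈11/4⌉ = 3 pickers are needed.
Kahale, Vasquez, and Pham alone can cover everything: Shift 1→Vasquez, Shift 2→Vasquez, Shift 3→Kahale, Shift 4→Kahale, Shift 5→Pham, Shift 6→Pham, Shift 7→Kahale, Shift 8→Vasquez, Shift 9→Pham, Shift 10→Pham, Shift 11→Vasquez.

3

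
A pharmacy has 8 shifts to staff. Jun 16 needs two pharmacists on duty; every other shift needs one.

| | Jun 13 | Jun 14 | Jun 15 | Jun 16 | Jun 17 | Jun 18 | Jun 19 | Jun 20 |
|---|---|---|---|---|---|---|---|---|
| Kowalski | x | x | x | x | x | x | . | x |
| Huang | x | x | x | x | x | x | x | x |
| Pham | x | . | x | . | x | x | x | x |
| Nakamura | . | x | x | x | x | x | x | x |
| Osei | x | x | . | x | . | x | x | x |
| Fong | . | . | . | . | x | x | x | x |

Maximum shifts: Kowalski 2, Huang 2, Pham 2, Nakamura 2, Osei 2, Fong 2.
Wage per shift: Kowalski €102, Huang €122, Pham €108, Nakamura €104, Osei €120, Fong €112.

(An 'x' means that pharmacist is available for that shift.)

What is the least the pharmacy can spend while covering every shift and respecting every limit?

€972

Picking the cheapest available pharmacist for each shift independently would cost €922, but that ignores the shift limits.
An optimal schedule: Jun 13→Kowalski, Jun 14→Kowalski, Jun 15→Nakamura, Jun 16→Nakamura+Osei, Jun 17→Pham, Jun 18→Fong, Jun 19→Pham, Jun 20→Fong.
Total: 102 + 102 + 104 + 104 + 120 + 108 + 112 + 108 + 112 = €972.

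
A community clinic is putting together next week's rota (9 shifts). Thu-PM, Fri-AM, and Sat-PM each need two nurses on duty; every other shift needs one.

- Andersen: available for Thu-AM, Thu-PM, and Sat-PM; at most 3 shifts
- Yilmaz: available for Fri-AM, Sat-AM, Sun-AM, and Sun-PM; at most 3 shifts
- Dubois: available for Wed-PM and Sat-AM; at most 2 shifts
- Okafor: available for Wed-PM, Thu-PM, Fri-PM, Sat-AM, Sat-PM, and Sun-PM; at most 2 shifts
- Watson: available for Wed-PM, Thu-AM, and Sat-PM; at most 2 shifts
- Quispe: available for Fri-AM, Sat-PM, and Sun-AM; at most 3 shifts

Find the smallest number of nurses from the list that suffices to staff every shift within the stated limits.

5

12 slots to fill and no one can take more than 3, so at least ⌈12/3⌉ = 4 nurses are needed.
Any 4 nurses together have capacity at most 3+3+3+2 = 11 < 12 slots, so 4 can never suffice.
Andersen, Yilmaz, Dubois, Okafor, and Quispe alone can cover everything: Wed-PM→Dubois, Thu-AM→Andersen, Thu-PM→Andersen+Okafor, Fri-AM→Yilmaz+Quispe, Fri-PM→Okafor, Sat-AM→Dubois, Sat-PM→Andersen+Quispe, Sun-AM→Yilmaz, Sun-PM→Yilmaz.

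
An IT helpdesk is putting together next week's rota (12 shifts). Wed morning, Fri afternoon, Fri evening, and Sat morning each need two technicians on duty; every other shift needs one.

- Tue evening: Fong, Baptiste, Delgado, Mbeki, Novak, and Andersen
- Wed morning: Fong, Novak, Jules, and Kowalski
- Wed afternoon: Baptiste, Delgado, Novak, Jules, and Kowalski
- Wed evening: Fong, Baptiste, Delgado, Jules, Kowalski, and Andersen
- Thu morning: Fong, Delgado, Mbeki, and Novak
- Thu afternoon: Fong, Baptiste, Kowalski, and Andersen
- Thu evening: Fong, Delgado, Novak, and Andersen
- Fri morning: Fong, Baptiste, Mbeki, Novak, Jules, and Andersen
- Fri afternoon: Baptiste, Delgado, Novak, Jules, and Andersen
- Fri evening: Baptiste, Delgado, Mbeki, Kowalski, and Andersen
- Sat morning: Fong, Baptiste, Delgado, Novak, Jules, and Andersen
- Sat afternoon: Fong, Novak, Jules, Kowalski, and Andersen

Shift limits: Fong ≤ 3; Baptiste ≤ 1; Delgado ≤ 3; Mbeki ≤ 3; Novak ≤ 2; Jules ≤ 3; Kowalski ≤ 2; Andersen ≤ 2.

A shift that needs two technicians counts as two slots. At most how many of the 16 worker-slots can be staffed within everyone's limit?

Total capacity across all technicians is 3+1+3+3+2+3+2+2 = 19, and 16 slots are needed, so at most 16 can be filled.
An assignment achieving 16: Tue evening→Mbeki, Wed morning→Fong+Novak, Wed afternoon→Baptiste, Wed evening→Jules, Thu morning→Fong, Thu afternoon→Fong, Thu evening→Delgado, Fri morning→Mbeki, Fri afternoon→Delgado+Novak, Fri evening→Delgado+Mbeki, Sat morning→Jules+Andersen, Sat afternoon→Jules.
Loads: Fong 3/3, Baptiste 1/1, Delgado 3/3, Mbeki 3/3, Novak 2/2, Jules 3/3, Kowalski 0/2, Andersen 1/2.

16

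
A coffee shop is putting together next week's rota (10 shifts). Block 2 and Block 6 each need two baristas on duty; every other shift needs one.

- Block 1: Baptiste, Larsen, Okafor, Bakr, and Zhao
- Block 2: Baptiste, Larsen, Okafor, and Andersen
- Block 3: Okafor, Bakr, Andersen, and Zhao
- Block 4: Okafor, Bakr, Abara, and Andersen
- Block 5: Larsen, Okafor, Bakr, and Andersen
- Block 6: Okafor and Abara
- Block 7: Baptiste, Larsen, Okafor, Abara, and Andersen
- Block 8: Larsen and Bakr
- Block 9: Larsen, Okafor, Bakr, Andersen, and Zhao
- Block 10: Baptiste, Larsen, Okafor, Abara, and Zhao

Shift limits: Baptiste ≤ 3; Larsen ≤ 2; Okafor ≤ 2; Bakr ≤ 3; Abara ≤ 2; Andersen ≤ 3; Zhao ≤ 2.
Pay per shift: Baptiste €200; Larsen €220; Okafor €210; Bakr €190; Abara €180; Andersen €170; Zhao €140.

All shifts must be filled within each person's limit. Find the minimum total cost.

Block 6 can only be covered by Okafor and Abara, so that assignment is forced.
Picking the cheapest available barista for each shift independently would cost €2020, but that ignores the shift limits.
An optimal schedule: Block 1→Bakr, Block 2→Andersen+Baptiste, Block 3→Zhao, Block 4→Andersen, Block 5→Andersen, Block 6→Abara+Okafor, Block 7→Abara, Block 8→Bakr, Block 9→Bakr, Block 10→Zhao.
Total: 190 + 170 + 200 + 140 + 170 + 170 + 180 + 210 + 180 + 190 + 190 + 140 = €2130.

€2130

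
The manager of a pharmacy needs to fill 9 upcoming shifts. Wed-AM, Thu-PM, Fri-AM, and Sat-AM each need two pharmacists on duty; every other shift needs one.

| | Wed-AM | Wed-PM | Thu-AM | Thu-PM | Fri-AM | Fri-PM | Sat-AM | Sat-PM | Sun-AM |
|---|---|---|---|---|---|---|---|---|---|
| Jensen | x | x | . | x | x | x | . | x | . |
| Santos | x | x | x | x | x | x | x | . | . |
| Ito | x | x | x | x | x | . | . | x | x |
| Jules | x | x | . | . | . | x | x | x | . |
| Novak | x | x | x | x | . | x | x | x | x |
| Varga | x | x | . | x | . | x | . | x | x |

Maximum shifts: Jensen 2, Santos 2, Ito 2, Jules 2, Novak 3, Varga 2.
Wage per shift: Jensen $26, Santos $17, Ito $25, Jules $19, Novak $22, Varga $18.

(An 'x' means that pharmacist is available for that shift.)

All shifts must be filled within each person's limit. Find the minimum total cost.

Picking the cheapest available pharmacist for each shift independently would cost $235, but that ignores the shift limits.
An optimal schedule: Wed-AM→Novak+Varga, Wed-PM→Jules, Thu-AM→Santos, Thu-PM→Novak+Varga, Fri-AM→Jensen+Santos, Fri-PM→Jensen, Sat-AM→Jules+Novak, Sat-PM→Ito, Sun-AM→Ito.
Total: 22 + 18 + 19 + 17 + 22 + 18 + 26 + 17 + 26 + 19 + 22 + 25 + 25 = $276.

$276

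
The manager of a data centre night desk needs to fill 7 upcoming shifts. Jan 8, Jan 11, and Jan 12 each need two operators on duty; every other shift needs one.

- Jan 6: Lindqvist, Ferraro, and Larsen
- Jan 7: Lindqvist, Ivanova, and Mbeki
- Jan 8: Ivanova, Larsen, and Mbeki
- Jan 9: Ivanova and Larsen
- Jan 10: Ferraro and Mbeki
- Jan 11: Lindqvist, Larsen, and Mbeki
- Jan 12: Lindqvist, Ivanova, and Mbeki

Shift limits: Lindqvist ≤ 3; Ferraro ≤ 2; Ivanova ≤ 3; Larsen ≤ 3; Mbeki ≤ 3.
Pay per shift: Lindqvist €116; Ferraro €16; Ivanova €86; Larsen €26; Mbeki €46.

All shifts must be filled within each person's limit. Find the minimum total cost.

€420

Picking the cheapest available operator for each shift independently would cost €380, but that ignores the shift limits.
An optimal schedule: Jan 6→Ferraro, Jan 7→Mbeki, Jan 8→Larsen+Ivanova, Jan 9→Larsen, Jan 10→Ferraro, Jan 11→Larsen+Mbeki, Jan 12→Mbeki+Ivanova.
Total: 16 + 46 + 26 + 86 + 26 + 16 + 26 + 46 + 46 + 86 = €420.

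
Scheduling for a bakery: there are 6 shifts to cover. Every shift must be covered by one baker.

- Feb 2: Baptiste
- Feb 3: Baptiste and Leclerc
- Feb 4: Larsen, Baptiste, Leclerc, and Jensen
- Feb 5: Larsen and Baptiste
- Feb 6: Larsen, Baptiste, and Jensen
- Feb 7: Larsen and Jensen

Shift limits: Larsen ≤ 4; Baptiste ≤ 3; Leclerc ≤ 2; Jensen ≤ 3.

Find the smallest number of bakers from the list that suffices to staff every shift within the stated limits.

2

6 slots to fill and no one can take more than 4, so at least ⌈6/4⌉ = 2 bakers are needed.
Larsen and Baptiste alone can cover everything: Feb 2→Baptiste, Feb 3→Baptiste, Feb 4→Larsen, Feb 5→Larsen, Feb 6→Larsen, Feb 7→Larsen.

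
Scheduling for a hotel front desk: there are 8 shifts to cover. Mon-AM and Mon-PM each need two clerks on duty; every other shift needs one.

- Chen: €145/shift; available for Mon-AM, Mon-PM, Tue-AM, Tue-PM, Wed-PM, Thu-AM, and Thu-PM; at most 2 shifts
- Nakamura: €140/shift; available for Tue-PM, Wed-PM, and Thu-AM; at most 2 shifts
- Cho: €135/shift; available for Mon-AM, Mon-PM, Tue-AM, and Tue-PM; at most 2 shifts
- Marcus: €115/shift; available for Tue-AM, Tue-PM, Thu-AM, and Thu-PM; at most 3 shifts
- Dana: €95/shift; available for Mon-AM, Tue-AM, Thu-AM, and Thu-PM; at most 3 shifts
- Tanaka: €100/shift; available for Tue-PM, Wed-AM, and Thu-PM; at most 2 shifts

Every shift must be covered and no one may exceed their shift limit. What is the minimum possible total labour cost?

€1155

Mon-PM can only be covered by Chen and Cho, so that assignment is forced.
Wed-AM can only be covered by Tanaka, so that assignment is forced.
Picking the cheapest available clerk for each shift independently would cost €1135, but that ignores the shift limits.
An optimal schedule: Mon-AM→Dana+Cho, Mon-PM→Cho+Chen, Tue-AM→Dana, Tue-PM→Marcus, Wed-AM→Tanaka, Wed-PM→Nakamura, Thu-AM→Dana, Thu-PM→Tanaka.
Total: 95 + 135 + 135 + 145 + 95 + 115 + 100 + 140 + 95 + 100 = €1155.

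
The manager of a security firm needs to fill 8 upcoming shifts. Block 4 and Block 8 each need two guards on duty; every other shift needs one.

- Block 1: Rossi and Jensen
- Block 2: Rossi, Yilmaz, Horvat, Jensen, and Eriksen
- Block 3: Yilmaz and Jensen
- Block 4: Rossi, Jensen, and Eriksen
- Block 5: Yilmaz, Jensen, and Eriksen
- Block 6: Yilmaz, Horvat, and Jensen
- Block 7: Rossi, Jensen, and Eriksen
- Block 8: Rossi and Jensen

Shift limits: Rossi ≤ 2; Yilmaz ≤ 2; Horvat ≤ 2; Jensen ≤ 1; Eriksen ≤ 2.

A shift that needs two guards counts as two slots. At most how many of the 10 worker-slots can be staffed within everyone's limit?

9

Total capacity across all guards is 2+2+2+1+2 = 9, and 10 slots are needed, so at most 9 can be filled.
An assignment achieving 9: Block 1→Rossi, Block 2→Horvat, Block 3→Yilmaz, Block 4→Eriksen, Block 5→Yilmaz, Block 6→Horvat, Block 7→Eriksen, Block 8→Rossi+Jensen.
Loads: Rossi 2/2, Yilmaz 2/2, Horvat 2/2, Jensen 1/1, Eriksen 2/2.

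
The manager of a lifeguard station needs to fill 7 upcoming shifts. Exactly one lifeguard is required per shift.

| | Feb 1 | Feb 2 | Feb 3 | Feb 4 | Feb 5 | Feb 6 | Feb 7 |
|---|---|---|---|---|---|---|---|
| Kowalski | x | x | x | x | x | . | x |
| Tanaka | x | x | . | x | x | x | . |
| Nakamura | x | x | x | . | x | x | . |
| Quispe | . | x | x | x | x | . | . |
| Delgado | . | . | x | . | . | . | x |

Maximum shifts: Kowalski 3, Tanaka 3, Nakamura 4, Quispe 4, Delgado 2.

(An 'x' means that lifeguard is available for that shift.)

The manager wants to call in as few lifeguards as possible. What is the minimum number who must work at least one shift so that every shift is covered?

2

7 slots to fill and no one can take more than 4, so at least ⌈7/4⌉ = 2 lifeguards are needed.
Kowalski and Nakamura alone can cover everything: Feb 1→Kowalski, Feb 2→Nakamura, Feb 3→Nakamura, Feb 4→Kowalski, Feb 5→Nakamura, Feb 6→Nakamura, Feb 7→Kowalski.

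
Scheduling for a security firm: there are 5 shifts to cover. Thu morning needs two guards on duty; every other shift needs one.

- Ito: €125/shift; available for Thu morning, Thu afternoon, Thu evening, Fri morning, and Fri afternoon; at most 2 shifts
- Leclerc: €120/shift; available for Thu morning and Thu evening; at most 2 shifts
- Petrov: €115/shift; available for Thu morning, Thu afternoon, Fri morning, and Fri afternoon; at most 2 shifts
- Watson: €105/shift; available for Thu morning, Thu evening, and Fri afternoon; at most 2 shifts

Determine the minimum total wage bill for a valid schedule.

€680

Picking the cheapest available guard for each shift independently would cost €660, but that ignores the shift limits.
An optimal schedule: Thu morning→Watson+Leclerc, Thu afternoon→Petrov, Thu evening→Leclerc, Fri morning→Petrov, Fri afternoon→Watson.
Total: 105 + 120 + 115 + 120 + 115 + 105 = €680.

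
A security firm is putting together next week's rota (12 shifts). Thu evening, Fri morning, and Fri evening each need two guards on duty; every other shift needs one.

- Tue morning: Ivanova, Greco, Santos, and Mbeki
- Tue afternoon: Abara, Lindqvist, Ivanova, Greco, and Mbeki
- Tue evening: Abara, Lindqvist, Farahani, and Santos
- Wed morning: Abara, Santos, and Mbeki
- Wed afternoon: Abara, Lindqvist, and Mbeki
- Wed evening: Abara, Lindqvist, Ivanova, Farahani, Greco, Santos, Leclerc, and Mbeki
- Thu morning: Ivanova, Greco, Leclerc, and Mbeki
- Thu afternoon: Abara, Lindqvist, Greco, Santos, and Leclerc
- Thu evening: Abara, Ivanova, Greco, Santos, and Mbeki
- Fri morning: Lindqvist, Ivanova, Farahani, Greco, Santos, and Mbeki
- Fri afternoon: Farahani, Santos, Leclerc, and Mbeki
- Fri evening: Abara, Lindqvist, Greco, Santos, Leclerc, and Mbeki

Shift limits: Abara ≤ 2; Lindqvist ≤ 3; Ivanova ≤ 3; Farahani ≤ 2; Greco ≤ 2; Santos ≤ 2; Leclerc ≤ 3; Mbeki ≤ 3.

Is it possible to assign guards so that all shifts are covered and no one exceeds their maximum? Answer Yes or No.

One valid schedule: Tue morning→Ivanova, Tue afternoon→Lindqvist, Tue evening→Lindqvist, Wed morning→Abara, Wed afternoon→Abara, Wed evening→Ivanova, Thu morning→Ivanova, Thu afternoon→Lindqvist, Thu evening→Greco+Santos, Fri morning→Farahani+Greco, Fri afternoon→Farahani, Fri evening→Santos+Leclerc.
Loads: Abara 2/2, Lindqvist 3/3, Ivanova 3/3, Farahani 2/2, Greco 2/2, Santos 2/2, Leclerc 1/3, Mbeki 0/3 — all within limits.

Yes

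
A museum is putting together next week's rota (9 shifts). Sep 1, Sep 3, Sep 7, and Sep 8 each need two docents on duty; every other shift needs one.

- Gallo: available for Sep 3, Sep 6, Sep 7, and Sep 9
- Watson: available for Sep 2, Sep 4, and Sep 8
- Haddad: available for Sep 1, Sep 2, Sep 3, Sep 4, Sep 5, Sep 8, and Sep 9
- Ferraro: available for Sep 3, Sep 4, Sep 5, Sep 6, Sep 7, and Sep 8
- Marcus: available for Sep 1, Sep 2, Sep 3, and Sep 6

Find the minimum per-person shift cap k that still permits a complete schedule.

3

With 5 docents and 13 worker-slots to fill, someone must work at least ⌈13/5⌉ = 3 shifts, so k ≥ 3.
k = 3 works: Sep 1→Haddad+Marcus, Sep 2→Watson, Sep 3→Ferraro+Marcus, Sep 4→Watson, Sep 5→Haddad, Sep 6→Gallo, Sep 7→Gallo+Ferraro, Sep 8→Watson+Haddad, Sep 9→Gallo.
Loads: Gallo 3, Watson 3, Haddad 3, Ferraro 2, Marcus 2 — all ≤ 3.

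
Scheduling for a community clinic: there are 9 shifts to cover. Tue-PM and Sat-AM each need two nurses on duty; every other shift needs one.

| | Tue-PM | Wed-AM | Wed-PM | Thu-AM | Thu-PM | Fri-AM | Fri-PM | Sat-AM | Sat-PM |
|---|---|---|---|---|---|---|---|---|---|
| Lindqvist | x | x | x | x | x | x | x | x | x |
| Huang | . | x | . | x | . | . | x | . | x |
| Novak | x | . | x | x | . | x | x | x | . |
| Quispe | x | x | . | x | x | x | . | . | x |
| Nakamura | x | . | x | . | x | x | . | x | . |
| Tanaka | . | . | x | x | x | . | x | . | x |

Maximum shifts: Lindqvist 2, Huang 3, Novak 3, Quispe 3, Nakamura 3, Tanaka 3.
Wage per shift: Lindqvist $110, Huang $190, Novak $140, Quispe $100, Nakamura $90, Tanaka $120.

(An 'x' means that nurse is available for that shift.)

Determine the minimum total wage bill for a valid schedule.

Picking the cheapest available nurse for each shift independently would cost $1070, but that ignores the shift limits.
An optimal schedule: Tue-PM→Quispe+Lindqvist, Wed-AM→Quispe, Wed-PM→Nakamura, Thu-AM→Tanaka, Thu-PM→Nakamura, Fri-AM→Quispe, Fri-PM→Tanaka, Sat-AM→Nakamura+Lindqvist, Sat-PM→Tanaka.
Total: 100 + 110 + 100 + 90 + 120 + 90 + 100 + 120 + 90 + 110 + 120 = $1150.

$1150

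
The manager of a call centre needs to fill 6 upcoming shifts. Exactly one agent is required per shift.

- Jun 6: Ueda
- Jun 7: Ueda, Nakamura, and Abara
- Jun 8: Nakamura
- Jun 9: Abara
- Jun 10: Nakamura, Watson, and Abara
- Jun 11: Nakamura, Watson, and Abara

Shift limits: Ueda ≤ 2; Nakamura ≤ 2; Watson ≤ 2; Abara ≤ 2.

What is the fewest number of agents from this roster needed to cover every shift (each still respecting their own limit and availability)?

3

6 slots to fill and no one can take more than 2, so at least ⌈6/2⌉ = 3 agents are needed.
Ueda, Nakamura, and Abara alone can cover everything: Jun 6→Ueda, Jun 7→Ueda, Jun 8→Nakamura, Jun 9→Abara, Jun 10→Nakamura, Jun 11→Abara.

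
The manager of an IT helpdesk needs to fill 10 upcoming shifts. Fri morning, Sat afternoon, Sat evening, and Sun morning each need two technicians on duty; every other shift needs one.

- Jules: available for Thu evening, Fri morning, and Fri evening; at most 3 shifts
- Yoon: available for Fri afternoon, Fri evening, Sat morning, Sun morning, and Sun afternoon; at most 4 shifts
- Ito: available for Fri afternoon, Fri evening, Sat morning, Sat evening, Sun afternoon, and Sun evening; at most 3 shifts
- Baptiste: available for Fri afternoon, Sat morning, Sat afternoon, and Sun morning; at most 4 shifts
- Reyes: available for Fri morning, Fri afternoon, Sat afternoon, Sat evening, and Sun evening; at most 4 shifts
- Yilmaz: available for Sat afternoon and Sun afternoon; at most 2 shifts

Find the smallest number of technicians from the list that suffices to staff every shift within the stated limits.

5

14 slots to fill and no one can take more than 4, so at least ⌈14/4⌉ = 4 technicians are needed.
Shifts {Thu evening, Sat evening, Sun morning} need 5 slots, but among the technicians available for them (Jules, Yoon, Ito, Baptiste, and Reyes) any 4 together supply at most 4. So 4 technicians are not enough.
Jules, Yoon, Ito, Baptiste, and Reyes alone can cover everything: Thu evening→Jules, Fri morning→Jules+Reyes, Fri afternoon→Yoon, Fri evening→Jules, Sat morning→Yoon, Sat afternoon→Baptiste+Reyes, Sat evening→Ito+Reyes, Sun morning→Yoon+Baptiste, Sun afternoon→Yoon, Sun evening→Ito.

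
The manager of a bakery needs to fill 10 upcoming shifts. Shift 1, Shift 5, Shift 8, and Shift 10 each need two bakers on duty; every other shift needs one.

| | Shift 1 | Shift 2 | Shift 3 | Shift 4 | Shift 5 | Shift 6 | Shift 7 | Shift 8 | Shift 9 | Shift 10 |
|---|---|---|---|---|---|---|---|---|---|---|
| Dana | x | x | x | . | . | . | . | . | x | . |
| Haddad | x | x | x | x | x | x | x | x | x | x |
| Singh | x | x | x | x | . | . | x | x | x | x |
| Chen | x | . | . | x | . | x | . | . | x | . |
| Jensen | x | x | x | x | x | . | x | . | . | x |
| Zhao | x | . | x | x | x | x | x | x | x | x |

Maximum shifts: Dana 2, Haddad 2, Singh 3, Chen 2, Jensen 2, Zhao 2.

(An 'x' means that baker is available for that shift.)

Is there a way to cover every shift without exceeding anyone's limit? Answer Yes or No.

No

Total capacity is 2+2+3+2+2+2 = 13 but 14 worker-slots are needed — infeasible.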